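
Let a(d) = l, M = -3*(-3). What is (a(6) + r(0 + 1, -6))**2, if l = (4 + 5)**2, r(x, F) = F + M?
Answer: 7056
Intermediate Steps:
M = 9
r(x, F) = 9 + F (r(x, F) = F + 9 = 9 + F)
l = 81 (l = 9**2 = 81)
a(d) = 81
(a(6) + r(0 + 1, -6))**2 = (81 + (9 - 6))**2 = (81 + 3)**2 = 84**2 = 7056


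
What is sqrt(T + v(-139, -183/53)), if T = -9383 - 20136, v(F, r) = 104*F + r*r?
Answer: I*sqrt(123492286)/53 ≈ 209.67*I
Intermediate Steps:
v(F, r) = r**2 + 104*F (v(F, r) = 104*F + r**2 = r**2 + 104*F)
T = -29519
sqrt(T + v(-139, -183/53)) = sqrt(-29519 + ((-183/53)**2 + 104*(-139))) = sqrt(-29519 + ((-183*1/53)**2 - 14456)) = sqrt(-29519 + ((-183/53)**2 - 14456)) = sqrt(-29519 + (33489/2809 - 14456)) = sqrt(-29519 - 40573415/2809) = sqrt(-123492286/2809) = I*sqrt(123492286)/53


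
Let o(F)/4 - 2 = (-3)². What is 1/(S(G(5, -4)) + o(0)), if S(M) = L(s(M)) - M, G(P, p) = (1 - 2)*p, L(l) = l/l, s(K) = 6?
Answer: 1/41 ≈ 0.024390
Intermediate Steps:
L(l) = 1
o(F) = 44 (o(F) = 8 + 4*(-3)² = 8 + 4*9 = 8 + 36 = 44)
G(P, p) = -p
S(M) = 1 - M
1/(S(G(5, -4)) + o(0)) = 1/((1 - (-1)*(-4)) + 44) = 1/((1 - 1*4) + 44) = 1/((1 - 4) + 44) = 1/(-3 + 44) = 1/41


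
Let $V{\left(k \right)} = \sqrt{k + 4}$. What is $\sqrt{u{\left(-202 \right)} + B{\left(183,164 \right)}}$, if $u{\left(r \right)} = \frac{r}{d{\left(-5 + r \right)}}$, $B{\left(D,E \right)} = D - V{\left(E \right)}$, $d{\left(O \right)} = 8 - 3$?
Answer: $\frac{\sqrt{3565 - 50 \sqrt{42}}}{5} \approx 11.386$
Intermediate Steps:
$V{\left(k \right)} = \sqrt{4 + k}$
$d{\left(O \right)} = 5$ ($d{\left(O \right)} = 8 - 3 = 5$)
$B{\left(D,E \right)} = D - \sqrt{4 + E}$
$u{\left(r \right)} = \frac{r}{5}$
$\sqrt{u{\left(-202 \right)} + B{\left(183,164 \right)}} = \sqrt{\frac{1}{5} \left(-202\right) + \left(183 - \sqrt{4 + 164}\right)} = \sqrt{- \frac{202}{5} + \left(183 - \sqrt{168}\right)} = \sqrt{- \frac{202}{5} + \left(183 - 2 \sqrt{42}\right)} = \sqrt{\frac{713}{5} - 2 \sqrt{42}}$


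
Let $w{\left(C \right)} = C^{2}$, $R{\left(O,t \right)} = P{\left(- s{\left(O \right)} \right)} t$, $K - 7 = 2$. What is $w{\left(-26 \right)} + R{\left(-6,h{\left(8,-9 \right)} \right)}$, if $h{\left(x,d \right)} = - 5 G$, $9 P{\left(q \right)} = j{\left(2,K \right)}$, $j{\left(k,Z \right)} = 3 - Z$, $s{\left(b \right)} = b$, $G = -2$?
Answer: $\frac{2008}{3} \approx 669.33$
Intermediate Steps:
$K = 9$ ($K = 7 + 2 = 9$)
$P{\left(q \right)} = - \frac{2}{3}$ ($P{\left(q \right)} = \frac{3 - 9}{9} = \frac{1}{9} \left(-6\right) = - \frac{2}{3}$)
$h{\left(x,d \right)} = 10$ ($h{\left(x,d \right)} = \left(-5\right) \left(-2\right) = 10$)
$R{\left(O,t \right)} = - \frac{2 t}{3}$
$w{\left(-26 \right)} + R{\left(-6,h{\left(8,-9 \right)} \right)} = \left(-26\right)^{2} - \frac{20}{3} = 676 - \frac{20}{3} = \frac{2008}{3}$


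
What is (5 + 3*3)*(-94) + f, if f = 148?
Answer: -1168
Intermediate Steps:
(5 + 3*3)*(-94) + f = (5 + 3*3)*(-94) + 148 = (5 + 9)*(-94) + 148 = 14*(-94) + 148 = -1316 + 148 = -1168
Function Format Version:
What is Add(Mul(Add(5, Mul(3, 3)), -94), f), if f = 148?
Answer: -1168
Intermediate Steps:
Add(Mul(Add(5, Mul(3, 3)), -94), f) = Add(Mul(Add(5, Mul(3, 3)), -94), 148) = Add(Mul(Add(5, 9), -94), 148) = Add(Mul(14, -94), 148) = Add(-1316, 148) = -1168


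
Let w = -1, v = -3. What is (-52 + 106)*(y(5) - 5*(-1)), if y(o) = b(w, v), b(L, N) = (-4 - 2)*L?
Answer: 594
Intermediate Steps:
b(L, N) = -6*L
y(o) = 6 (y(o) = -6*(-1) = 6)
(-52 + 106)*(y(5) - 5*(-1)) = (-52 + 106)*(6 - 5*(-1)) = 54*(6 + 5) = 54*11 = 594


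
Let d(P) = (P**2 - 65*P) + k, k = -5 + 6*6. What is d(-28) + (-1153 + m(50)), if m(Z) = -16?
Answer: 1466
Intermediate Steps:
k = 31 (k = -5 + 36 = 31)
d(P) = 31 + P**2 - 65*P (d(P) = (P**2 - 65*P) + 31 = 31 + P**2 - 65*P)
d(-28) + (-1153 + m(50)) = (31 + (-28)**2 - 65*(-28)) + (-1153 - 16) = (31 + 784 + 1820) - 1169 = 2635 - 1169 = 1466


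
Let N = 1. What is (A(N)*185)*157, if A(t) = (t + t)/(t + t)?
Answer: 29045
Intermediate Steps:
A(t) = 1 (A(t) = (2*t)/((2*t)) = (2*t)*(1/(2*t)) = 1)
(A(N)*185)*157 = (1*185)*157 = 185*157 = 29045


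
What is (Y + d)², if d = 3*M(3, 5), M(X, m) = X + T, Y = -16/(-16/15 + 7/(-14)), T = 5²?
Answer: 19607184/2209 ≈ 8876.0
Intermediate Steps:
T = 25
Y = 480/47 (Y = -16/(-16*1/15 + 7*(-1/14)) = -16/(-16/15 - ½) = -16/(-47/30) = -16*(-30/47) = 480/47 ≈ 10.213)
M(X, m) = 25 + X (M(X, m) = X + 25 = 25 + X)
d = 84 (d = 3*(25 + 3) = 3*28 = 84)
(Y + d)² = (480/47 + 84)² = (4428/47)² = 19607184/2209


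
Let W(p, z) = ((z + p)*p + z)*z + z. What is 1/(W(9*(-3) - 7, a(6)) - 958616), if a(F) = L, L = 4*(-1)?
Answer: -1/963772 ≈ -1.0376e-6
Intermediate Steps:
L = -4
a(F) = -4
W(p, z) = z + z*(z + p*(p + z)) (W(p, z) = ((p + z)*p + z)*z + z = (p*(p + z) + z)*z + z = (z + p*(p + z))*z + z = z*(z + p*(p + z)) + z = z + z*(z + p*(p + z)))
1/(W(9*(-3) - 7, a(6)) - 958616) = 1/(-4*(1 - 4 + (9*(-3) - 7)² + (9*(-3) - 7)*(-4)) - 958616) = 1/(-4*(1 - 4 + (-27 - 7)² + (-27 - 7)*(-4)) - 958616) = 1/(-4*(1 - 4 + (-34)² - 34*(-4)) - 958616) = 1/(-4*(1 - 4 + 1156 + 136) - 958616) = 1/(-4*1289 - 958616) = 1/(-5156 - 958616) = 1/(-963772) = -1/963772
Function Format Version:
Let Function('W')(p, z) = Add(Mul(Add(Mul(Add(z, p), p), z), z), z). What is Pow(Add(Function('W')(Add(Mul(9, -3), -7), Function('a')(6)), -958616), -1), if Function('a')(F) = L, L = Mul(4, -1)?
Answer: Rational(-1, 963772) ≈ -1.0376e-6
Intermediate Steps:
L = -4
Function('a')(F) = -4
Function('W')(p, z) = Add(z, Mul(z, Add(z, Mul(p, Add(p, z))))) (Function('W')(p, z) = Add(Mul(Add(Mul(Add(p, z), p), z), z), z) = Add(Mul(Add(Mul(p, Add(p, z)), z), z), z) = Add(Mul(Add(z, Mul(p, Add(p, z))), z), z) = Add(Mul(z, Add(z, Mul(p, Add(p, z)))), z) = Add(z, Mul(z, Add(z, Mul(p, Add(p, z))))))
Pow(Add(Function('W')(Add(Mul(9, -3), -7), Function('a')(6)), -958616), -1) = Pow(Add(Mul(-4, Add(1, -4, Pow(Add(Mul(9, -3), -7), 2), Mul(Add(Mul(9, -3), -7), -4))), -958616), -1) = Pow(Add(Mul(-4, Add(1, -4, Pow(Add(-27, -7), 2), Mul(Add(-27, -7), -4))), -958616), -1) = Pow(Add(Mul(-4, Add(1, -4, Pow(-34, 2), Mul(-34, -4))), -958616), -1) = Pow(Add(Mul(-4, Add(1, -4, 1156, 136)), -958616), -1) = Pow(Add(Mul(-4, 1289), -958616), -1) = Pow(Add(-5156, -958616), -1) = Pow(-963772, -1) = Rational(-1, 963772)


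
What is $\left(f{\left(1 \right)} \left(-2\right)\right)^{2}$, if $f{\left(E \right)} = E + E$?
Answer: $16$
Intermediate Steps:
$f{\left(E \right)} = 2 E$
$\left(f{\left(1 \right)} \left(-2\right)\right)^{2} = \left(2 \cdot 1 \left(-2\right)\right)^{2} = \left(2 \left(-2\right)\right)^{2} = \left(-4\right)^{2} = 16$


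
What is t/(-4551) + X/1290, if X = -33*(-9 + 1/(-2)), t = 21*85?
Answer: -194647/1304620 ≈ -0.14920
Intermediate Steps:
t = 1785
X = 627/2 (X = -33*(-9 - ½) = -33*(-19/2) = 627/2 ≈ 313.50)
t/(-4551) + X/1290 = 1785/(-4551) + (627/2)/1290 = 1785*(-1/4551) + (627/2)*(1/1290) = -595/1517 + 209/860 = -194647/1304620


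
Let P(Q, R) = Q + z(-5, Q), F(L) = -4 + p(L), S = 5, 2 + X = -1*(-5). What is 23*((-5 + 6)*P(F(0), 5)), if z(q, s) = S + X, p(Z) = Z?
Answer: 92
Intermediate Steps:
X = 3 (X = -2 - 1*(-5) = -2 + 5 = 3)
z(q, s) = 8 (z(q, s) = 5 + 3 = 8)
F(L) = -4 + L
P(Q, R) = 8 + Q (P(Q, R) = Q + 8 = 8 + Q)
23*((-5 + 6)*P(F(0), 5)) = 23*((-5 + 6)*(8 + (-4 + 0))) = 23*(1*(8 - 4)) = 23*(1*4) = 23*4 = 92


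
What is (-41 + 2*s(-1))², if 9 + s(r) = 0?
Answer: 3481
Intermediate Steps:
s(r) = -9 (s(r) = -9 + 0 = -9)
(-41 + 2*s(-1))² = (-41 + 2*(-9))² = (-41 - 18)² = (-59)² = 3481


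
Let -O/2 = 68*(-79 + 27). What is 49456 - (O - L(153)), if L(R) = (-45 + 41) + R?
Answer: 42533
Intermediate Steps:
L(R) = -4 + R
O = 7072 (O = -136*(-79 + 27) = -136*(-52) = -2*(-3536) = 7072)
49456 - (O - L(153)) = 49456 - (7072 - (-4 + 153)) = 49456 - (7072 - 1*149) = 49456 - (7072 - 149) = 49456 - 1*6923 = 49456 - 6923 = 42533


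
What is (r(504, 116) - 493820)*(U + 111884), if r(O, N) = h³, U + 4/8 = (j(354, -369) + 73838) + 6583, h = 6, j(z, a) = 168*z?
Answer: -124277887506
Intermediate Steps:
U = 279785/2 (U = -½ + ((168*354 + 73838) + 6583) = -½ + ((59472 + 73838) + 6583) = -½ + (133310 + 6583) = -½ + 139893 = 279785/2 ≈ 1.3989e+5)
r(O, N) = 216 (r(O, N) = 6³ = 216)
(r(504, 116) - 493820)*(U + 111884) = (216 - 493820)*(279785/2 + 111884) = -493604*503553/2 = -124277887506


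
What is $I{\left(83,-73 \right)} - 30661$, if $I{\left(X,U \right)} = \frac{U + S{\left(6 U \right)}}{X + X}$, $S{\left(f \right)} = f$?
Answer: $- \frac{5090237}{166} \approx -30664.0$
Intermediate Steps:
$I{\left(X,U \right)} = \frac{7 U}{2 X}$ ($I{\left(X,U \right)} = \frac{U + 6 U}{X + X} = \frac{7 U}{2 X}$)
$I{\left(83,-73 \right)} - 30661 = \frac{7}{2} \left(-73\right) \frac{1}{83} - 30661 = - \frac{511}{166} - 30661 = - \frac{5090237}{166}$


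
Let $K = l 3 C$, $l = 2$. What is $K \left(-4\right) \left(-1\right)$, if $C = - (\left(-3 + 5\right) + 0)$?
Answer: $-48$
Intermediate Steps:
$C = -2$ ($C = - (2 + 0) = \left(-1\right) 2 = -2$)
$K = -12$ ($K = 2 \cdot 3 \left(-2\right) = 6 \left(-2\right) = -12$)
$K \left(-4\right) \left(-1\right) = \left(-12\right) \left(-4\right) \left(-1\right) = 48 \left(-1\right) = -48$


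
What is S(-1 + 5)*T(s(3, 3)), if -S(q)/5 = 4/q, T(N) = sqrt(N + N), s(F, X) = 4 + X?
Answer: -5*sqrt(14) ≈ -18.708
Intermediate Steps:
T(N) = sqrt(2)*sqrt(N) (T(N) = sqrt(2*N) = sqrt(2)*sqrt(N))
S(q) = -20/q
S(-1 + 5)*T(s(3, 3)) = (-20/(-1 + 5))*(sqrt(2)*sqrt(4 + 3)) = (-20/4)*(sqrt(2)*sqrt(7)) = (-20*1/4)*sqrt(14) = -5*sqrt(14)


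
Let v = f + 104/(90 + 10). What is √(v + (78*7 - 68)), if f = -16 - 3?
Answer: √11501/5 ≈ 21.449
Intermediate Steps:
f = -19
v = -449/25 (v = -19 + 104/(90 + 10) = -19 + 104/100 = -19 + 104*(1/100) = -19 + 26/25 = -449/25 ≈ -17.960)
√(v + (78*7 - 68)) = √(-449/25 + (78*7 - 68)) = √(-449/25 + (546 - 68)) = √(-449/25 + 478) = √(11501/25) = √11501/5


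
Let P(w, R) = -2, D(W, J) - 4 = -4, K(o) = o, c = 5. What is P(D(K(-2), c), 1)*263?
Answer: -526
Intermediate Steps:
D(W, J) = 0 (D(W, J) = 4 - 4 = 0)
P(D(K(-2), c), 1)*263 = -2*263 = -526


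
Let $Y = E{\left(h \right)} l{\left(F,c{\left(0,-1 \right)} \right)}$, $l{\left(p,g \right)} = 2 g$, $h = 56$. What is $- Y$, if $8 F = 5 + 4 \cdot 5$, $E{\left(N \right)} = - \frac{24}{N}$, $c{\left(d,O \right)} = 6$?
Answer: $\frac{36}{7} \approx 5.1429$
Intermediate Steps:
$F = \frac{25}{8}$ ($F = \frac{5 + 4 \cdot 5}{8} = \frac{5 + 20}{8} = \frac{1}{8} \cdot 25 = \frac{25}{8} \approx 3.125$)
$Y = - \frac{36}{7}$ ($Y = - \frac{24}{56} \cdot 2 \cdot 6 = \left(-24\right) \frac{1}{56} \cdot 12 = \left(- \frac{3}{7}\right) 12 = - \frac{36}{7} \approx -5.1429$)
$- Y = \left(-1\right) \left(- \frac{36}{7}\right) = \frac{36}{7}$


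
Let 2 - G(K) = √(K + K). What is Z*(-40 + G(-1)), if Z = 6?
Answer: -228 - 6*I*√2 ≈ -228.0 - 8.4853*I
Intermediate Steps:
G(K) = 2 - √2*√K (G(K) = 2 - √(K + K) = 2 - √(2*K) = 2 - √2*√K)
Z*(-40 + G(-1)) = 6*(-40 + (2 - √2*√(-1))) = 6*(-40 + (2 - √2*I)) = 6*(-40 + (2 - I*√2)) = 6*(-38 - I*√2) = -228 - 6*I*√2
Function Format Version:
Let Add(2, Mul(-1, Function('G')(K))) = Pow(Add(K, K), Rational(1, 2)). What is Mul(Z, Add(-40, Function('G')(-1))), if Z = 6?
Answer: Add(-228, Mul(-6, I, Pow(2, Rational(1, 2)))) ≈ Add(-228.00, Mul(-8.4853, I))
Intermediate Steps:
Function('G')(K) = Add(2, Mul(-1, Pow(2, Rational(1, 2)), Pow(K, Rational(1, 2)))) (Function('G')(K) = Add(2, Mul(-1, Pow(Add(K, K), Rational(1, 2)))) = Add(2, Mul(-1, Pow(Mul(2, K), Rational(1, 2)))) = Add(2, Mul(-1, Mul(Pow(2, Rational(1, 2)), Pow(K, Rational(1, 2))))) = Add(2, Mul(-1, Pow(2, Rational(1, 2)), Pow(K, Rational(1, 2)))))
Mul(Z, Add(-40, Function('G')(-1))) = Mul(6, Add(-40, Add(2, Mul(-1, Pow(2, Rational(1, 2)), Pow(-1, Rational(1, 2)))))) = Mul(6, Add(-40, Add(2, Mul(-1, Pow(2, Rational(1, 2)), I)))) = Mul(6, Add(-40, Add(2, Mul(-1, I, Pow(2, Rational(1, 2)))))) = Mul(6, Add(-38, Mul(-1, I, Pow(2, Rational(1, 2))))) = Add(-228, Mul(-6, I, Pow(2, Rational(1, 2))))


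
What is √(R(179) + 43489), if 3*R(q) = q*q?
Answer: 2*√121881/3 ≈ 232.74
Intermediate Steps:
R(q) = q²/3 (R(q) = (q*q)/3 = q²/3)
√(R(179) + 43489) = √((⅓)*179² + 43489) = √((⅓)*32041 + 43489) = √(32041/3 + 43489) = √(162508/3) = 2*√121881/3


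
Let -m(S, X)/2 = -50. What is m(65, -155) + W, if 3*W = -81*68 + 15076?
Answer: 9868/3 ≈ 3289.3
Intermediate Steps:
m(S, X) = 100 (m(S, X) = -2*(-50) = 100)
W = 9568/3 (W = (-81*68 + 15076)/3 = (-5508 + 15076)/3 = (1/3)*9568 = 9568/3 ≈ 3189.3)
m(65, -155) + W = 100 + 9568/3 = 9868/3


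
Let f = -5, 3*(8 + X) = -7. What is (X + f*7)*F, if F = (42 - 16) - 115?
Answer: 12104/3 ≈ 4034.7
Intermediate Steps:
X = -31/3 (X = -8 + (⅓)*(-7) = -8 - 7/3 = -31/3 ≈ -10.333)
F = -89 (F = 26 - 115 = -89)
(X + f*7)*F = (-31/3 - 5*7)*(-89) = (-31/3 - 35)*(-89) = -136/3*(-89) = 12104/3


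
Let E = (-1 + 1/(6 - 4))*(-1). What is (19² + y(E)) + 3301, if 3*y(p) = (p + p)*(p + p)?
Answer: 10987/3 ≈ 3662.3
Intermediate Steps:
E = ½ (E = (-1 + 1/2)*(-1) = (-1 + ½)*(-1) = -½*(-1) = ½ ≈ 0.50000)
y(p) = 4*p²/3 (y(p) = ((p + p)*(p + p))/3 = ((2*p)*(2*p))/3 = (4*p²)/3 = 4*p²/3)
(19² + y(E)) + 3301 = (19² + 4*(½)²/3) + 3301 = (361 + (4/3)*(¼)) + 3301 = (361 + ⅓) + 3301 = 1084/3 + 3301 = 10987/3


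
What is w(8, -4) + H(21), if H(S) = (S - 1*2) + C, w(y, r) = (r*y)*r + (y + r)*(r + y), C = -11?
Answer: 152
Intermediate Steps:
w(y, r) = (r + y)² + y*r² (w(y, r) = y*r² + (r + y)*(r + y) = y*r² + (r + y)² = (r + y)² + y*r²)
H(S) = -13 + S (H(S) = (S - 1*2) - 11 = (S - 2) - 11 = (-2 + S) - 11 = -13 + S)
w(8, -4) + H(21) = ((-4 + 8)² + 8*(-4)²) + (-13 + 21) = (4² + 8*16) + 8 = (16 + 128) + 8 = 144 + 8 = 152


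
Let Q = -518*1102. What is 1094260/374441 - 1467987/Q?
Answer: 1174317521627/213744402676 ≈ 5.4940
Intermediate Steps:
Q = -570836
1094260/374441 - 1467987/Q = 1094260/374441 - 1467987/(-570836) = 1094260*(1/374441) - 1467987*(-1/570836) = 1094260/374441 + 1467987/570836 = 1174317521627/213744402676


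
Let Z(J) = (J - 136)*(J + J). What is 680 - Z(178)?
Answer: -14272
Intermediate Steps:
Z(J) = 2*J*(-136 + J) (Z(J) = (-136 + J)*(2*J) = 2*J*(-136 + J))
680 - Z(178) = 680 - 2*178*(-136 + 178) = 680 - 2*178*42 = 680 - 1*14952 = 680 - 14952 = -14272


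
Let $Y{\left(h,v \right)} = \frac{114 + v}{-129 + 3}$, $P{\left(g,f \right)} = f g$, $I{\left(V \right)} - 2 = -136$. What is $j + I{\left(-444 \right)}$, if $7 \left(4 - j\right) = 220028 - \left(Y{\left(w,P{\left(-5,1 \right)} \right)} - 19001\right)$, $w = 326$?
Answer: $- \frac{30232423}{882} \approx -34277.0$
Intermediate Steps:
$I{\left(V \right)} = -134$ ($I{\left(V \right)} = 2 - 136 = -134$)
$Y{\left(h,v \right)} = - \frac{19}{21} - \frac{v}{126}$ ($Y{\left(h,v \right)} = \frac{114 + v}{-126} = \left(114 + v\right) \left(- \frac{1}{126}\right) = - \frac{19}{21} - \frac{v}{126}$)
$j = - \frac{30114235}{882}$ ($j = 4 - \frac{220028 - \left(\left(- \frac{19}{21} - \frac{1 \left(-5\right)}{126}\right) - 19001\right)}{7} = 4 - \frac{220028 - \left(\left(- \frac{19}{21} - - \frac{5}{126}\right) - 19001\right)}{7} = 4 - \frac{220028 - \left(\left(- \frac{19}{21} + \frac{5}{126}\right) - 19001\right)}{7} = 4 - \frac{220028 - \left(- \frac{109}{126} - 19001\right)}{7} = 4 - \frac{220028 - - \frac{2394235}{126}}{7} = 4 - \frac{220028 + \frac{2394235}{126}}{7} = 4 - \frac{30117763}{882} = - \frac{30114235}{882} \approx -34143.0$)
$j + I{\left(-444 \right)} = - \frac{30114235}{882} - 134 = - \frac{30232423}{882}$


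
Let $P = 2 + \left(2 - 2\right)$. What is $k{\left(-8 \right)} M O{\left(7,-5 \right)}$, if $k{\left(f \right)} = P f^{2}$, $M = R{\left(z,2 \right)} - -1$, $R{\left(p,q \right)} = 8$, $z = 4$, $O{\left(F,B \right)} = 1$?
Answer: $1152$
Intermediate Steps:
$M = 9$ ($M = 8 - -1 = 8 + 1 = 9$)
$P = 2$ ($P = 2 + 0 = 2$)
$k{\left(f \right)} = 2 f^{2}$
$k{\left(-8 \right)} M O{\left(7,-5 \right)} = 2 \left(-8\right)^{2} \cdot 9 \cdot 1 = 2 \cdot 64 \cdot 9 \cdot 1 = 128 \cdot 9 \cdot 1 = 1152 \cdot 1 = 1152$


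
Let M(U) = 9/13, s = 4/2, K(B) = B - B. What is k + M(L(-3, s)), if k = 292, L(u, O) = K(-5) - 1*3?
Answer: 3805/13 ≈ 292.69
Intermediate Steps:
K(B) = 0
s = 2 (s = 4*(½) = 2)
L(u, O) = -3 (L(u, O) = 0 - 1*3 = 0 - 3 = -3)
M(U) = 9/13 (M(U) = 9*(1/13) = 9/13)
k + M(L(-3, s)) = 292 + 9/13 = 3805/13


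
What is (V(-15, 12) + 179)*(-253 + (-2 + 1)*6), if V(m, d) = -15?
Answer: -42476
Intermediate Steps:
(V(-15, 12) + 179)*(-253 + (-2 + 1)*6) = (-15 + 179)*(-253 + (-2 + 1)*6) = 164*(-253 - 1*6) = 164*(-253 - 6) = 164*(-259) = -42476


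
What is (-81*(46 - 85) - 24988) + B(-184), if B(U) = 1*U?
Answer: -22013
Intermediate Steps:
B(U) = U
(-81*(46 - 85) - 24988) + B(-184) = (-81*(46 - 85) - 24988) - 184 = (-81*(-39) - 24988) - 184 = (3159 - 24988) - 184 = -21829 - 184 = -22013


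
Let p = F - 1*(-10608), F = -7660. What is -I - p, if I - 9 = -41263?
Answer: 38306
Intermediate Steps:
I = -41254 (I = 9 - 41263 = -41254)
p = 2948 (p = -7660 - 1*(-10608) = -7660 + 10608 = 2948)
-I - p = -1*(-41254) - 1*2948 = 41254 - 2948 = 38306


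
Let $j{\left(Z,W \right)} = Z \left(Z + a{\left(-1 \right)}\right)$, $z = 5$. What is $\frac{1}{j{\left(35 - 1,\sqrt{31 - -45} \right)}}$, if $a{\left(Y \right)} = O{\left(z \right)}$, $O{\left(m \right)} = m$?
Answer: $\frac{1}{1326} \approx 0.00075415$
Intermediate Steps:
$a{\left(Y \right)} = 5$
$j{\left(Z,W \right)} = Z \left(5 + Z\right)$ ($j{\left(Z,W \right)} = Z \left(Z + 5\right) = Z \left(5 + Z\right)$)
$\frac{1}{j{\left(35 - 1,\sqrt{31 - -45} \right)}} = \frac{1}{\left(35 - 1\right) \left(5 + \left(35 - 1\right)\right)} = \frac{1}{34 \left(5 + 34\right)} = \frac{1}{34 \cdot 39} = \frac{1}{1326}$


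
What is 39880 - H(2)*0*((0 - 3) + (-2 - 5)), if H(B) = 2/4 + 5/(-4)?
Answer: 39880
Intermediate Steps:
H(B) = -¾ (H(B) = 2*(¼) + 5*(-¼) = ½ - 5/4 = -¾)
39880 - H(2)*0*((0 - 3) + (-2 - 5)) = 39880 - (-¾*0)*((0 - 3) + (-2 - 5)) = 39880 - 0*(-3 - 7) = 39880 - 0*(-10) = 39880 - 1*0 = 39880 + 0 = 39880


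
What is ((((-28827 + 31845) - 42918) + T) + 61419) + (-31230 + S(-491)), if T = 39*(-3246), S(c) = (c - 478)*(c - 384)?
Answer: 711570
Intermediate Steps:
S(c) = (-478 + c)*(-384 + c)
T = -126594
((((-28827 + 31845) - 42918) + T) + 61419) + (-31230 + S(-491)) = ((((-28827 + 31845) - 42918) - 126594) + 61419) + (-31230 + (183552 + (-491)**2 - 862*(-491))) = (((3018 - 42918) - 126594) + 61419) + (-31230 + (183552 + 241081 + 423242)) = ((-39900 - 126594) + 61419) + (-31230 + 847875) = (-166494 + 61419) + 816645 = -105075 + 816645 = 711570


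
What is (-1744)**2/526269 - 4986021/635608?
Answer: -690763671761/334500786552 ≈ -2.0651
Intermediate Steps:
(-1744)**2/526269 - 4986021/635608 = 3041536*(1/526269) - 4986021*1/635608 = 3041536/526269 - 4986021/635608 = -690763671761/334500786552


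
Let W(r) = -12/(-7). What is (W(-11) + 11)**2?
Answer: 7921/49 ≈ 161.65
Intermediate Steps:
W(r) = 12/7 (W(r) = -12*(-1/7) = 12/7)
(W(-11) + 11)**2 = (12/7 + 11)**2 = (89/7)**2 = 7921/49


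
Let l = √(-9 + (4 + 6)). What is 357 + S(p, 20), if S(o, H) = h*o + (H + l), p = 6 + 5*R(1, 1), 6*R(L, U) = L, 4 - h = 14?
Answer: 929/3 ≈ 309.67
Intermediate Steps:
h = -10 (h = 4 - 1*14 = 4 - 14 = -10)
R(L, U) = L/6
l = 1 (l = √(-9 + 10) = √1 = 1)
p = 41/6 (p = 6 + 5*((⅙)*1) = 6 + 5*(⅙) = 6 + ⅚ = 41/6 ≈ 6.8333)
S(o, H) = 1 + H - 10*o (S(o, H) = -10*o + (H + 1) = -10*o + (1 + H) = 1 + H - 10*o)
357 + S(p, 20) = 357 + (1 + 20 - 10*41/6) = 357 + (1 + 20 - 205/3) = 357 - 142/3 = 929/3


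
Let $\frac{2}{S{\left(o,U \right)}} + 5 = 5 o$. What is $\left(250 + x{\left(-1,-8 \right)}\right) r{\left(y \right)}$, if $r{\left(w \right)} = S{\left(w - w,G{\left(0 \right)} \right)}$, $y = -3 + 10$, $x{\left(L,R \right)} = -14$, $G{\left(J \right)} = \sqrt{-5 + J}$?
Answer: $- \frac{472}{5} \approx -94.4$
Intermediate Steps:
$y = 7$
$S{\left(o,U \right)} = \frac{2}{-5 + 5 o}$
$r{\left(w \right)} = - \frac{2}{5}$ ($r{\left(w \right)} = \frac{2}{5 \left(-1 + \left(w - w\right)\right)} = \frac{2}{5 \left(-1 + 0\right)} = \frac{2}{5 \left(-1\right)} = \frac{2}{5} \left(-1\right) = - \frac{2}{5}$)
$\left(250 + x{\left(-1,-8 \right)}\right) r{\left(y \right)} = \left(250 - 14\right) \left(- \frac{2}{5}\right) = 236 \left(- \frac{2}{5}\right) = - \frac{472}{5}$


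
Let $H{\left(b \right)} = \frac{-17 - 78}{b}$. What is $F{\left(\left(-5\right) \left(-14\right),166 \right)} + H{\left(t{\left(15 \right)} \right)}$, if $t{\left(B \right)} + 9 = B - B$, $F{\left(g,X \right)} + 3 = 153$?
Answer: $\frac{1445}{9} \approx 160.56$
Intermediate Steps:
$F{\left(g,X \right)} = 150$ ($F{\left(g,X \right)} = -3 + 153 = 150$)
$t{\left(B \right)} = -9$ ($t{\left(B \right)} = -9 + \left(B - B\right) = -9 + 0 = -9$)
$H{\left(b \right)} = - \frac{95}{b}$
$F{\left(\left(-5\right) \left(-14\right),166 \right)} + H{\left(t{\left(15 \right)} \right)} = 150 - \frac{95}{-9} = 150 - - \frac{95}{9} = 150 + \frac{95}{9} = \frac{1445}{9}$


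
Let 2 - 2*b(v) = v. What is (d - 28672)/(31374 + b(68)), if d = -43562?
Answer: -24078/10447 ≈ -2.3048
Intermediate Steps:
b(v) = 1 - v/2
(d - 28672)/(31374 + b(68)) = (-43562 - 28672)/(31374 + (1 - 1/2*68)) = -72234/(31374 + (1 - 34)) = -72234/(31374 - 33) = -72234/31341 = -72234*1/31341 = -24078/10447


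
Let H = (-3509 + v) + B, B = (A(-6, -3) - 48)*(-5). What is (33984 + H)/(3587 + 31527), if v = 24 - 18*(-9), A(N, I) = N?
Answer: 30931/35114 ≈ 0.88087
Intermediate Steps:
B = 270 (B = (-6 - 48)*(-5) = -54*(-5) = 270)
v = 186 (v = 24 - 18*(-9) = 24 + 162 = 186)
H = -3053 (H = (-3509 + 186) + 270 = -3323 + 270 = -3053)
(33984 + H)/(3587 + 31527) = (33984 - 3053)/(3587 + 31527) = 30931/35114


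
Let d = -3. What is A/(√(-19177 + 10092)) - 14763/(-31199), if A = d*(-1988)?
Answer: 2109/4457 - 5964*I*√9085/9085 ≈ 0.47319 - 62.571*I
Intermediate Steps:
A = 5964 (A = -3*(-1988) = 5964)
A/(√(-19177 + 10092)) - 14763/(-31199) = 5964/(√(-19177 + 10092)) - 14763/(-31199) = 5964/(√(-9085)) - 14763*(-1/31199) = 5964/((I*√9085)) + 2109/4457 = 5964*(-I*√9085/9085) + 2109/4457 = -5964*I*√9085/9085 + 2109/4457 = 2109/4457 - 5964*I*√9085/9085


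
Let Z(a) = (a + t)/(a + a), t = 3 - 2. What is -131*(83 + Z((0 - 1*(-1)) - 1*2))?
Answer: -10873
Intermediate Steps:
t = 1
Z(a) = (1 + a)/(2*a) (Z(a) = (a + 1)/(a + a) = (1 + a)/((2*a)) = (1 + a)*(1/(2*a)) = (1 + a)/(2*a))
-131*(83 + Z((0 - 1*(-1)) - 1*2)) = -131*(83 + (1 + ((0 - 1*(-1)) - 1*2))/(2*((0 - 1*(-1)) - 1*2))) = -131*(83 + (1 + ((0 + 1) - 2))/(2*((0 + 1) - 2))) = -131*(83 + (1 + (1 - 2))/(2*(1 - 2))) = -131*(83 + (½)*(1 - 1)/(-1)) = -131*(83 + (½)*(-1)*0) = -131*(83 + 0) = -131*83 = -10873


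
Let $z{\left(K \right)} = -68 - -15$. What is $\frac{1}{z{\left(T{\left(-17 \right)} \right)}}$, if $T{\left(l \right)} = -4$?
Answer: $- \frac{1}{53} \approx -0.018868$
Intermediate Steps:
$z{\left(K \right)} = -53$ ($z{\left(K \right)} = -68 + 15 = -53$)
$\frac{1}{z{\left(T{\left(-17 \right)} \right)}} = \frac{1}{-53} = - \frac{1}{53}$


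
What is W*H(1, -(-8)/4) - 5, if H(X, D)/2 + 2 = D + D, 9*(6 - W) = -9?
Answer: 23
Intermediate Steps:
W = 7 (W = 6 - ⅑*(-9) = 6 + 1 = 7)
H(X, D) = -4 + 4*D (H(X, D) = -4 + 2*(D + D) = -4 + 2*(2*D) = -4 + 4*D)
W*H(1, -(-8)/4) - 5 = 7*(-4 + 4*(-(-8)/4)) - 5 = 7*(-4 + 4*(-2*(-1))) - 5 = 7*(-4 + 4*2) - 5 = 7*(-4 + 8) - 5 = 7*4 - 5 = 28 - 5 = 23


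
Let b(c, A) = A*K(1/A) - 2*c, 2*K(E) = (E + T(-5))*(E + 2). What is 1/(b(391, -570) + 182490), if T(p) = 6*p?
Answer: 1140/226625159 ≈ 5.0303e-6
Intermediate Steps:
K(E) = (-30 + E)*(2 + E)/2 (K(E) = ((E + 6*(-5))*(E + 2))/2 = ((E - 30)*(2 + E))/2 = ((-30 + E)*(2 + E))/2 = (-30 + E)*(2 + E)/2)
b(c, A) = -2*c + A*(-30 + 1/(2*A**2) - 14/A) (b(c, A) = A*(-30 + (1/A)**2/2 - 14/A) - 2*c = A*(-30 + 1/(2*A**2) - 14/A) - 2*c = -2*c + A*(-30 + 1/(2*A**2) - 14/A))
1/(b(391, -570) + 182490) = 1/((-14 + (1/2)/(-570) - 30*(-570) - 2*391) + 182490) = 1/((-14 + (1/2)*(-1/570) + 17100 - 782) + 182490) = 1/((-14 - 1/1140 + 17100 - 782) + 182490) = 1/(18586559/1140 + 182490) = 1/(226625159/1140) = 1140/226625159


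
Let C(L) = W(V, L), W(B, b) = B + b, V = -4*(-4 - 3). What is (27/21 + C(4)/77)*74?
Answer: 9694/77 ≈ 125.90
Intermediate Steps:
V = 28 (V = -4*(-7) = 28)
C(L) = 28 + L
(27/21 + C(4)/77)*74 = (27/21 + (28 + 4)/77)*74 = (27*(1/21) + 32*(1/77))*74 = (9/7 + 32/77)*74 = (131/77)*74 = 9694/77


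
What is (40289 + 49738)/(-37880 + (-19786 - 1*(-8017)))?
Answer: -90027/49649 ≈ -1.8133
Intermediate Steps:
(40289 + 49738)/(-37880 + (-19786 - 1*(-8017))) = 90027/(-37880 + (-19786 + 8017)) = 90027/(-37880 - 11769) = 90027/(-49649) = 90027*(-1/49649) = -90027/49649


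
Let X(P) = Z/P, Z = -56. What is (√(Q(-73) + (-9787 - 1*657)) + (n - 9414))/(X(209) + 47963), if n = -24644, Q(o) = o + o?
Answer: -7118122/10024211 + 209*I*√10590/10024211 ≈ -0.71009 + 0.0021456*I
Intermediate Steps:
Q(o) = 2*o
X(P) = -56/P
(√(Q(-73) + (-9787 - 1*657)) + (n - 9414))/(X(209) + 47963) = (√(2*(-73) + (-9787 - 1*657)) + (-24644 - 9414))/(-56/209 + 47963) = (√(-146 + (-9787 - 657)) - 34058)/(-56*1/209 + 47963) = (√(-146 - 10444) - 34058)/(-56/209 + 47963) = (√(-10590) - 34058)/(10024211/209) = (I*√10590 - 34058)*(209/10024211) = (-34058 + I*√10590)*(209/10024211) = -7118122/10024211 + 209*I*√10590/10024211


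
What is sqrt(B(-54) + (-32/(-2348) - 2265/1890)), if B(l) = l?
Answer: I*sqrt(33542399786)/24654 ≈ 7.4286*I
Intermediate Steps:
sqrt(B(-54) + (-32/(-2348) - 2265/1890)) = sqrt(-54 + (-32/(-2348) - 2265/1890)) = sqrt(-54 + (-32*(-1/2348) - 2265*1/1890)) = sqrt(-54 + (8/587 - 151/126)) = sqrt(-54 - 87629/73962) = sqrt(-4081577/73962) = I*sqrt(33542399786)/24654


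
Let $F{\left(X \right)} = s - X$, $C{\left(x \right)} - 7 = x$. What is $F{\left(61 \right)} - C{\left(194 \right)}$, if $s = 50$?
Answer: $-212$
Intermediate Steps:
$C{\left(x \right)} = 7 + x$
$F{\left(X \right)} = 50 - X$
$F{\left(61 \right)} - C{\left(194 \right)} = \left(50 - 61\right) - \left(7 + 194\right) = \left(50 - 61\right) - 201 = -11 - 201 = -212$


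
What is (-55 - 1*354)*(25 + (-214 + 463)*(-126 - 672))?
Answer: 81258893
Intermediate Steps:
(-55 - 1*354)*(25 + (-214 + 463)*(-126 - 672)) = (-55 - 354)*(25 + 249*(-798)) = -409*(25 - 198702) = -409*(-198677) = 81258893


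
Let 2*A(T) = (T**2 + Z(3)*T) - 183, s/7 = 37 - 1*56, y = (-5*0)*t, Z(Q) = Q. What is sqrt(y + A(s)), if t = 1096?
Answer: sqrt(34214)/2 ≈ 92.485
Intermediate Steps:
y = 0 (y = -5*0*1096 = 0*1096 = 0)
s = -133 (s = 7*(37 - 1*56) = 7*(37 - 56) = 7*(-19) = -133)
A(T) = -183/2 + T**2/2 + 3*T/2 (A(T) = ((T**2 + 3*T) - 183)/2 = (-183 + T**2 + 3*T)/2 = -183/2 + T**2/2 + 3*T/2)
sqrt(y + A(s)) = sqrt(0 + (-183/2 + (1/2)*(-133)**2 + (3/2)*(-133))) = sqrt(0 + (-183/2 + (1/2)*17689 - 399/2)) = sqrt(0 + (-183/2 + 17689/2 - 399/2)) = sqrt(0 + 17107/2) = sqrt(17107/2) = sqrt(34214)/2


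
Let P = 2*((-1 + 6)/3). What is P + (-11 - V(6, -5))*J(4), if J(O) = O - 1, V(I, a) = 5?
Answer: -134/3 ≈ -44.667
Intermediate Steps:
J(O) = -1 + O
P = 10/3 (P = 2*(5*(⅓)) = 2*(5/3) = 10/3 ≈ 3.3333)
P + (-11 - V(6, -5))*J(4) = 10/3 + (-11 - 1*5)*(-1 + 4) = 10/3 + (-11 - 5)*3 = 10/3 - 16*3 = 10/3 - 48 = -134/3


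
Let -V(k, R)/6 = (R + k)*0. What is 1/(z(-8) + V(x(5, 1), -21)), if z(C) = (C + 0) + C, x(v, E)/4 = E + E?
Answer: -1/16 ≈ -0.062500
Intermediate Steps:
x(v, E) = 8*E (x(v, E) = 4*(E + E) = 4*(2*E) = 8*E)
V(k, R) = 0 (V(k, R) = -6*(R + k)*0 = -6*0 = 0)
z(C) = 2*C (z(C) = C + C = 2*C)
1/(z(-8) + V(x(5, 1), -21)) = 1/(2*(-8) + 0) = 1/(-16 + 0) = 1/(-16) = -1/16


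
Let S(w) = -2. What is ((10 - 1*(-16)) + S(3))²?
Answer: 576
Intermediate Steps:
((10 - 1*(-16)) + S(3))² = ((10 - 1*(-16)) - 2)² = ((10 + 16) - 2)² = (26 - 2)² = 24² = 576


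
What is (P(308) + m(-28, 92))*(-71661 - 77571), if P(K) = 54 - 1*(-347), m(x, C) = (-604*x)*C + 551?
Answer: -232332734592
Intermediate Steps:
m(x, C) = 551 - 604*C*x (m(x, C) = -604*C*x + 551 = 551 - 604*C*x)
P(K) = 401 (P(K) = 54 + 347 = 401)
(P(308) + m(-28, 92))*(-71661 - 77571) = (401 + (551 - 604*92*(-28)))*(-71661 - 77571) = (401 + (551 + 1555904))*(-149232) = (401 + 1556455)*(-149232) = 1556856*(-149232) = -232332734592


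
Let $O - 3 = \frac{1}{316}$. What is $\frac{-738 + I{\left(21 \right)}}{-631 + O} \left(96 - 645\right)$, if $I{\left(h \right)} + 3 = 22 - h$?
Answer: $- \frac{42792720}{66149} \approx -646.91$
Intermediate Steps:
$O = \frac{949}{316}$ ($O = 3 + \frac{1}{316} = \frac{949}{316} \approx 3.0032$)
$I{\left(h \right)} = 19 - h$ ($I{\left(h \right)} = -3 - \left(-22 + h\right) = 19 - h$)
$\frac{-738 + I{\left(21 \right)}}{-631 + O} \left(96 - 645\right) = \frac{-738 + \left(19 - 21\right)}{-631 + \frac{949}{316}} \left(96 - 645\right) = \frac{-738 + \left(19 - 21\right)}{- \frac{198447}{316}} \left(-549\right) = \left(-738 - 2\right) \left(- \frac{316}{198447}\right) \left(-549\right) = \left(-740\right) \left(- \frac{316}{198447}\right) \left(-549\right) = \frac{233840}{198447} \left(-549\right) = - \frac{42792720}{66149}$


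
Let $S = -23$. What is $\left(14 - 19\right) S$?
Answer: $115$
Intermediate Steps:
$\left(14 - 19\right) S = \left(14 - 19\right) \left(-23\right) = \left(-5\right) \left(-23\right) = 115$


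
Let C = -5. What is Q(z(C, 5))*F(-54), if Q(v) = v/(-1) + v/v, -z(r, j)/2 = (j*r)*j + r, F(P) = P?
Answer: 13986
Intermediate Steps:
z(r, j) = -2*r - 2*r*j² (z(r, j) = -2*((j*r)*j + r) = -2*(r*j² + r) = -2*(r + r*j²) = -2*r - 2*r*j²)
Q(v) = 1 - v (Q(v) = v*(-1) + 1 = -v + 1 = 1 - v)
Q(z(C, 5))*F(-54) = (1 - (-2)*(-5)*(1 + 5²))*(-54) = (1 - (-2)*(-5)*(1 + 25))*(-54) = (1 - (-2)*(-5)*26)*(-54) = (1 - 1*260)*(-54) = (1 - 260)*(-54) = -259*(-54) = 13986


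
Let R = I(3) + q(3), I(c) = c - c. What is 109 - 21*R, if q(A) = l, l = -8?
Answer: 277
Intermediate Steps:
q(A) = -8
I(c) = 0
R = -8 (R = 0 - 8 = -8)
109 - 21*R = 109 - 21*(-8) = 109 + 168 = 277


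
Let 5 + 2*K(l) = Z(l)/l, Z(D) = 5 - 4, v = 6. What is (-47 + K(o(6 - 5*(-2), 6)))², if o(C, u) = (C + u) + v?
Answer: 7678441/3136 ≈ 2448.5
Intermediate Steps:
Z(D) = 1
o(C, u) = 6 + C + u (o(C, u) = (C + u) + 6 = 6 + C + u)
K(l) = -5/2 + 1/(2*l) (K(l) = -5/2 + (1/l)/2 = -5/2 + 1/(2*l))
(-47 + K(o(6 - 5*(-2), 6)))² = (-47 + (1 - 5*(6 + (6 - 5*(-2)) + 6))/(2*(6 + (6 - 5*(-2)) + 6)))² = (-47 + (1 - 5*(6 + (6 + 10) + 6))/(2*(6 + (6 + 10) + 6)))² = (-47 + (1 - 5*(6 + 16 + 6))/(2*(6 + 16 + 6)))² = (-47 + (½)*(1 - 5*28)/28)² = (-47 + (½)*(1/28)*(1 - 140))² = (-47 + (½)*(1/28)*(-139))² = (-47 - 139/56)² = (-2771/56)² = 7678441/3136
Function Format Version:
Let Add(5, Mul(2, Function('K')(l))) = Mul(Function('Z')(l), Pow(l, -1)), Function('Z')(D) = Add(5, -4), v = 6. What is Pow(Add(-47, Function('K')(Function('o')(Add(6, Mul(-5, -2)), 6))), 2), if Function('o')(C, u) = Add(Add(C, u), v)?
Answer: Rational(7678441, 3136) ≈ 2448.5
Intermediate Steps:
Function('Z')(D) = 1
Function('o')(C, u) = Add(6, C, u) (Function('o')(C, u) = Add(Add(C, u), 6) = Add(6, C, u))
Function('K')(l) = Add(Rational(-5, 2), Mul(Rational(1, 2), Pow(l, -1))) (Function('K')(l) = Add(Rational(-5, 2), Mul(Rational(1, 2), Mul(1, Pow(l, -1)))) = Add(Rational(-5, 2), Mul(Rational(1, 2), Pow(l, -1))))
Pow(Add(-47, Function('K')(Function('o')(Add(6, Mul(-5, -2)), 6))), 2) = Pow(Add(-47, Mul(Rational(1, 2), Pow(Add(6, Add(6, Mul(-5, -2)), 6), -1), Add(1, Mul(-5, Add(6, Add(6, Mul(-5, -2)), 6))))), 2) = Pow(Add(-47, Mul(Rational(1, 2), Pow(Add(6, Add(6, 10), 6), -1), Add(1, Mul(-5, Add(6, Add(6, 10), 6))))), 2) = Pow(Add(-47, Mul(Rational(1, 2), Pow(Add(6, 16, 6), -1), Add(1, Mul(-5, Add(6, 16, 6))))), 2) = Pow(Add(-47, Mul(Rational(1, 2), Pow(28, -1), Add(1, Mul(-5, 28)))), 2) = Pow(Add(-47, Mul(Rational(1, 2), Rational(1, 28), Add(1, -140))), 2) = Pow(Add(-47, Mul(Rational(1, 2), Rational(1, 28), -139)), 2) = Pow(Add(-47, Rational(-139, 56)), 2) = Pow(Rational(-2771, 56), 2) = Rational(7678441, 3136)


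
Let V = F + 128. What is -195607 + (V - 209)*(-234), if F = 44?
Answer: -186949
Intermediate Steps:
V = 172 (V = 44 + 128 = 172)
-195607 + (V - 209)*(-234) = -195607 + (172 - 209)*(-234) = -195607 - 37*(-234) = -195607 + 8658 = -186949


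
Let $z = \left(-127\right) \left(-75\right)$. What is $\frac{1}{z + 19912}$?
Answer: $\frac{1}{29437} \approx 3.3971 \cdot 10^{-5}$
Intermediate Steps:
$z = 9525$
$\frac{1}{z + 19912} = \frac{1}{9525 + 19912} = \frac{1}{29437}$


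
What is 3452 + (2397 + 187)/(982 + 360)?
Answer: 2317584/671 ≈ 3453.9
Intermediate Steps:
3452 + (2397 + 187)/(982 + 360) = 3452 + 2584/1342 = 3452 + 2584*(1/1342) = 3452 + 1292/671 = 2317584/671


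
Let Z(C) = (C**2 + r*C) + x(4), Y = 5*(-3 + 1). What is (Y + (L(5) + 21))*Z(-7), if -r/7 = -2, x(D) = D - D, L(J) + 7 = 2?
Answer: -294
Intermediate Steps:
L(J) = -5 (L(J) = -7 + 2 = -5)
x(D) = 0
r = 14 (r = -7*(-2) = 14)
Y = -10 (Y = 5*(-2) = -10)
Z(C) = C**2 + 14*C (Z(C) = (C**2 + 14*C) + 0 = C**2 + 14*C)
(Y + (L(5) + 21))*Z(-7) = (-10 + (-5 + 21))*(-7*(14 - 7)) = (-10 + 16)*(-7*7) = 6*(-49) = -294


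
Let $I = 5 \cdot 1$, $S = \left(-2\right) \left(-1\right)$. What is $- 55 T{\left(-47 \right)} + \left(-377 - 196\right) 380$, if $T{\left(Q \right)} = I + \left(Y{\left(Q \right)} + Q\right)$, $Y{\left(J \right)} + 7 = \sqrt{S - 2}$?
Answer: $-215045$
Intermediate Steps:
$S = 2$
$Y{\left(J \right)} = -7$ ($Y{\left(J \right)} = -7 + \sqrt{2 - 2} = -7 + \sqrt{0} = -7 + 0 = -7$)
$I = 5$
$T{\left(Q \right)} = -2 + Q$ ($T{\left(Q \right)} = 5 + \left(-7 + Q\right) = -2 + Q$)
$- 55 T{\left(-47 \right)} + \left(-377 - 196\right) 380 = - 55 \left(-2 - 47\right) + \left(-377 - 196\right) 380 = \left(-55\right) \left(-49\right) - 217740 = 2695 - 217740 = -215045$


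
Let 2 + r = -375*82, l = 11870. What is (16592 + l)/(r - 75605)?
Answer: -28462/106357 ≈ -0.26761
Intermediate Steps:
r = -30752 (r = -2 - 375*82 = -2 - 30750 = -30752)
(16592 + l)/(r - 75605) = (16592 + 11870)/(-30752 - 75605) = 28462/(-106357) = 28462*(-1/106357) = -28462/106357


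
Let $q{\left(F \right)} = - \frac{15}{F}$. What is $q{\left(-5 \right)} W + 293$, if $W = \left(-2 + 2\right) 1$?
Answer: $293$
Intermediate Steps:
$W = 0$ ($W = 0 \cdot 1 = 0$)
$q{\left(-5 \right)} W + 293 = - \frac{15}{-5} \cdot 0 + 293 = \left(-15\right) \left(- \frac{1}{5}\right) 0 + 293 = 3 \cdot 0 + 293 = 0 + 293 = 293$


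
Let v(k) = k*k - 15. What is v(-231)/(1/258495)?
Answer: 13789674270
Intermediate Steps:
v(k) = -15 + k² (v(k) = k² - 15 = -15 + k²)
v(-231)/(1/258495) = (-15 + (-231)²)/(1/258495) = (-15 + 53361)/(1/258495) = 53346*258495 = 13789674270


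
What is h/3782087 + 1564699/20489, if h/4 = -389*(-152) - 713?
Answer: 5922615206553/77491180543 ≈ 76.430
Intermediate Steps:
h = 233660 (h = 4*(-389*(-152) - 713) = 4*(59128 - 713) = 4*58415 = 233660)
h/3782087 + 1564699/20489 = 233660/3782087 + 1564699/20489 = 5922615206553/77491180543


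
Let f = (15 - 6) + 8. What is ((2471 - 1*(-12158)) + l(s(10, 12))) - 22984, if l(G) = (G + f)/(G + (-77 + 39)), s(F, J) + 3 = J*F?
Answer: -659911/79 ≈ -8353.3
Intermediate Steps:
f = 17 (f = 9 + 8 = 17)
s(F, J) = -3 + F*J (s(F, J) = -3 + J*F = -3 + F*J)
l(G) = (17 + G)/(-38 + G) (l(G) = (G + 17)/(G + (-77 + 39)) = (17 + G)/(G - 38) = (17 + G)/(-38 + G))
((2471 - 1*(-12158)) + l(s(10, 12))) - 22984 = ((2471 - 1*(-12158)) + (17 + (-3 + 10*12))/(-38 + (-3 + 10*12))) - 22984 = ((2471 + 12158) + (17 + (-3 + 120))/(-38 + (-3 + 120))) - 22984 = (14629 + (17 + 117)/(-38 + 117)) - 22984 = (14629 + 134/79) - 22984 = 1155825/79 - 22984 = -659911/79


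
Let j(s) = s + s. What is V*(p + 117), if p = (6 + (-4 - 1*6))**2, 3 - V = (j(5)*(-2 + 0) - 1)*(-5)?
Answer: -13566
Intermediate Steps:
j(s) = 2*s
V = -102 (V = 3 - ((2*5)*(-2 + 0) - 1)*(-5) = 3 - (10*(-2) - 1)*(-5) = 3 - (-20 - 1)*(-5) = 3 - (-21)*(-5) = 3 - 1*105 = 3 - 105 = -102)
p = 16 (p = (6 + (-4 - 6))**2 = (6 - 10)**2 = (-4)**2 = 16)
V*(p + 117) = -102*(16 + 117) = -102*133 = -13566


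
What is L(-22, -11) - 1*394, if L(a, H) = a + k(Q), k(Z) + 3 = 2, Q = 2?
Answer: -417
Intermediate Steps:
k(Z) = -1 (k(Z) = -3 + 2 = -1)
L(a, H) = -1 + a (L(a, H) = a - 1 = -1 + a)
L(-22, -11) - 1*394 = (-1 - 22) - 1*394 = -23 - 394 = -417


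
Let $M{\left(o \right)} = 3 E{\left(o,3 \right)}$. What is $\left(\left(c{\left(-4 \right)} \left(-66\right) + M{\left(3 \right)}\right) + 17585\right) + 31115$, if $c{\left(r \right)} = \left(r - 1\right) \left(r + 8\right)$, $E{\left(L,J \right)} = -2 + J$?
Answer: $50023$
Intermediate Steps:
$c{\left(r \right)} = \left(-1 + r\right) \left(8 + r\right)$
$M{\left(o \right)} = 3$ ($M{\left(o \right)} = 3 \left(-2 + 3\right) = 3 \cdot 1 = 3$)
$\left(\left(c{\left(-4 \right)} \left(-66\right) + M{\left(3 \right)}\right) + 17585\right) + 31115 = \left(\left(\left(-8 + \left(-4\right)^{2} + 7 \left(-4\right)\right) \left(-66\right) + 3\right) + 17585\right) + 31115 = \left(\left(\left(-8 + 16 - 28\right) \left(-66\right) + 3\right) + 17585\right) + 31115 = \left(\left(\left(-20\right) \left(-66\right) + 3\right) + 17585\right) + 31115 = \left(\left(1320 + 3\right) + 17585\right) + 31115 = \left(1323 + 17585\right) + 31115 = 18908 + 31115 = 50023$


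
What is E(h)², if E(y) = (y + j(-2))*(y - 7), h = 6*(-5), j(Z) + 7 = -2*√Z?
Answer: 1863209 + 202612*I*√2 ≈ 1.8632e+6 + 2.8654e+5*I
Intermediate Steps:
j(Z) = -7 - 2*√Z
h = -30
E(y) = (-7 + y)*(-7 + y - 2*I*√2) (E(y) = (y + (-7 - 2*I*√2))*(y - 7) = (y + (-7 - 2*I*√2))*(-7 + y) = (-7 + y - 2*I*√2)*(-7 + y) = (-7 + y)*(-7 + y - 2*I*√2))
E(h)² = (49 + (-30)² - 14*(-30) + 14*I*√2 - 2*I*(-30)*√2)² = (49 + 900 + 420 + 14*I*√2 + 60*I*√2)² = (1369 + 74*I*√2)²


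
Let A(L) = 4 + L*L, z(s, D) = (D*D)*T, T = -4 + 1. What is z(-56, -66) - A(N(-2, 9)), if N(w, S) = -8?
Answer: -13136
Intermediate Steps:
T = -3
z(s, D) = -3*D² (z(s, D) = (D*D)*(-3) = D²*(-3) = -3*D²)
A(L) = 4 + L²
z(-56, -66) - A(N(-2, 9)) = -3*(-66)² - (4 + (-8)²) = -3*4356 - (4 + 64) = -13068 - 1*68 = -13068 - 68 = -13136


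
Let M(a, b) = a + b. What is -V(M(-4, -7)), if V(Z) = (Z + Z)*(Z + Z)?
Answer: -484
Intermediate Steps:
V(Z) = 4*Z² (V(Z) = (2*Z)*(2*Z) = 4*Z²)
-V(M(-4, -7)) = -4*(-4 - 7)² = -4*(-11)² = -4*121 = -1*484 = -484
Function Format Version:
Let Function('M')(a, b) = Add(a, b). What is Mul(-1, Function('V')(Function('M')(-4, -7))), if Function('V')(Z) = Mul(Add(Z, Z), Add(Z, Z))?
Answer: -484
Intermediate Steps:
Function('V')(Z) = Mul(4, Pow(Z, 2)) (Function('V')(Z) = Mul(Mul(2, Z), Mul(2, Z)) = Mul(4, Pow(Z, 2)))
Mul(-1, Function('V')(Function('M')(-4, -7))) = Mul(-1, Mul(4, Pow(Add(-4, -7), 2))) = Mul(-1, Mul(4, Pow(-11, 2))) = Mul(-1, Mul(4, 121)) = Mul(-1, 484) = -484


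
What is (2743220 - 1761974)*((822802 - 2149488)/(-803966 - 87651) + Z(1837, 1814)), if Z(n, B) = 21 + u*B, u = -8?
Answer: -12676810548475206/891617 ≈ -1.4218e+10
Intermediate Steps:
Z(n, B) = 21 - 8*B
(2743220 - 1761974)*((822802 - 2149488)/(-803966 - 87651) + Z(1837, 1814)) = (2743220 - 1761974)*((822802 - 2149488)/(-803966 - 87651) + (21 - 8*1814)) = 981246*(-1326686/(-891617) + (21 - 14512)) = 981246*(-1326686*(-1/891617) - 14491) = 981246*(1326686/891617 - 14491) = 981246*(-12919095261/891617) = -12676810548475206/891617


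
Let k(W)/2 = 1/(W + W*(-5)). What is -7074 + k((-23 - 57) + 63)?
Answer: -240515/34 ≈ -7074.0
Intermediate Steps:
k(W) = -1/(2*W) (k(W) = 2/(W + W*(-5)) = 2/(W - 5*W) = 2/((-4*W)) = 2*(-1/(4*W)) = -1/(2*W))
-7074 + k((-23 - 57) + 63) = -7074 - 1/(2*((-23 - 57) + 63)) = -7074 - 1/(2*(-80 + 63)) = -7074 - 1/2/(-17) = -7074 - 1/2*(-1/17) = -7074 + 1/34 = -240515/34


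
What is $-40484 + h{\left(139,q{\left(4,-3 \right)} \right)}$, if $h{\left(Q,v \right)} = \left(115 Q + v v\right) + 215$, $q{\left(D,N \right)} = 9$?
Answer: $-24203$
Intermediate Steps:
$h{\left(Q,v \right)} = 215 + v^{2} + 115 Q$ ($h{\left(Q,v \right)} = \left(115 Q + v^{2}\right) + 215 = \left(v^{2} + 115 Q\right) + 215 = 215 + v^{2} + 115 Q$)
$-40484 + h{\left(139,q{\left(4,-3 \right)} \right)} = -40484 + \left(215 + 9^{2} + 115 \cdot 139\right) = -40484 + \left(215 + 81 + 15985\right) = -40484 + 16281 = -24203$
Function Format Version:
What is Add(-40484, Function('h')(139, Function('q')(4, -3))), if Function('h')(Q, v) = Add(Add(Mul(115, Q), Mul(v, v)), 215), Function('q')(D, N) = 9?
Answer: -24203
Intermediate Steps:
Function('h')(Q, v) = Add(215, Pow(v, 2), Mul(115, Q)) (Function('h')(Q, v) = Add(Add(Mul(115, Q), Pow(v, 2)), 215) = Add(Add(Pow(v, 2), Mul(115, Q)), 215) = Add(215, Pow(v, 2), Mul(115, Q)))
Add(-40484, Function('h')(139, Function('q')(4, -3))) = Add(-40484, Add(215, Pow(9, 2), Mul(115, 139))) = Add(-40484, Add(215, 81, 15985)) = Add(-40484, 16281) = -24203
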